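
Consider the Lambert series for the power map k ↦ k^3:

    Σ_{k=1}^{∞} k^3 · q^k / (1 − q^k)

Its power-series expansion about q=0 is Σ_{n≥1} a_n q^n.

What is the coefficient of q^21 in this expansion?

a_21 = 9632

n=21: 1·21 3·7 7·3 21·1  f→[1+27+343+9261]=9632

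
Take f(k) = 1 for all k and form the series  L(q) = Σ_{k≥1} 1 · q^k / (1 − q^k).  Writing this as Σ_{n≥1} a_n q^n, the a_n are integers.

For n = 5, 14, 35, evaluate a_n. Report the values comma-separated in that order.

2, 4, 4

d|5:{1,5}  Σf=1+1=2
[q^14] f(1)=1,f(2)=1,f(7)=1,f(14)=1 ⇒ 4
q^35  k|35↦f(k): 35:1 7:1 5:1 1:1  a_35=4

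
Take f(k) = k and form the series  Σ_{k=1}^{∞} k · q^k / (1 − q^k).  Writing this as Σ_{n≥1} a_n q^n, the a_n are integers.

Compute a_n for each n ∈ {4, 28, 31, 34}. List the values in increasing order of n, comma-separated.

7, 56, 32, 54

n=4: 1·4 2·2 4·1  f→[1+2+4]=7
q^28  k|28↦f(k): 1:1 2:2 4:4 7:7 14:14 28:28  a_28=56
n=31: 31·1 1·31  f→[31+1]=32
q^34  k|34↦f(k): 1:1 2:2 17:17 34:34  a_34=54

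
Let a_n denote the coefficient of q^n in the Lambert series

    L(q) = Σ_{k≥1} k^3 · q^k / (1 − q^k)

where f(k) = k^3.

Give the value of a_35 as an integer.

n=35: 35·1 7·5 5·7 1·35  f→[42875+343+125+1]=43344

a_35 = 43344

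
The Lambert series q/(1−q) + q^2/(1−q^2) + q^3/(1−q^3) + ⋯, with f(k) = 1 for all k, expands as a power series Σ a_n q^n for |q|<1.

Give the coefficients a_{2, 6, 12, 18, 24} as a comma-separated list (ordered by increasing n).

n=2: 1·2 2·1  f→[1+1]=2
[q^6] f(6)=1,f(3)=1,f(2)=1,f(1)=1 ⇒ 4
q^12  k|12↦f(k): 12:1 6:1 4:1 3:1 2:1 1:1  a_12=6
[q^18] f(18)=1,f(9)=1,f(6)=1,f(3)=1,f(2)=1,f(1)=1 ⇒ 6
q^24  k|24↦f(k): 1:1 2:1 3:1 4:1 6:1 8:1 12:1 24:1  a_24=8

2, 4, 6, 6, 8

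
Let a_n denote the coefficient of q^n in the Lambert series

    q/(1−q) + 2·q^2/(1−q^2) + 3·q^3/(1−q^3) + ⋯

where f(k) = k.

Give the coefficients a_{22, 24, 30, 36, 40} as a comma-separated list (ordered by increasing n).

36, 60, 72, 91, 90

n=22: 22·1 11·2 2·11 1·22  f→[22+11+2+1]=36
d|24:{24,12,8,6,4,3,2,1}  Σf=24+12+8+6+4+3+2+1=60
n=30: 1·30 2·15 3·10 5·6 6·5 10·3 15·2 30·1  f→[1+2+3+5+6+10+15+30]=72
n=36: 1·36 2·18 3·12 4·9 6·6 9·4 12·3 18·2 36·1  f→[1+2+3+4+6+9+12+18+36]=91
[q^40] f(1)=1,f(2)=2,f(4)=4,f(5)=5,f(8)=8,f(10)=10,f(20)=20,f(40)=40 ⇒ 90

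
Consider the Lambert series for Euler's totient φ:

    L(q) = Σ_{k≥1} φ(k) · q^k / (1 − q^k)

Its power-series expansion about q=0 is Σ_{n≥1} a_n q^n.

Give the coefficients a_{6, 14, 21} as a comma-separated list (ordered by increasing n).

[q^6] φ(6)=2,φ(3)=2,φ(2)=1,φ(1)=1 ⇒ 6
[q^14] φ(1)=1,φ(2)=1,φ(7)=6,φ(14)=6 ⇒ 14
d|21:{21,7,3,1}  Σφ=12+6+2+1=21

6, 14, 21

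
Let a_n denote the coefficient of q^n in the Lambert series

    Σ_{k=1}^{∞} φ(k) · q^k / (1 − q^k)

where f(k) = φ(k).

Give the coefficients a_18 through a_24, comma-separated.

q^18  k|18↦φ(k): 1:1 2:1 3:2 6:2 9:6 18:6  a_18=18
q^19  k|19↦φ(k): 1:1 19:18  a_19=19
n=20: 1·20 2·10 4·5 5·4 10·2 20·1  φ→[1+1+2+4+4+8]=20
q^21  k|21↦φ(k): 21:12 7:6 3:2 1:1  a_21=21
q^22  k|22↦φ(k): 1:1 2:1 11:10 22:10  a_22=22
q^23  k|23↦φ(k): 1:1 23:22  a_23=23
n=24: 24·1 12·2 8·3 6·4 4·6 3·8 2·12 1·24  φ→[8+4+4+2+2+2+1+1]=24

18, 19, 20, 21, 22, 23, 24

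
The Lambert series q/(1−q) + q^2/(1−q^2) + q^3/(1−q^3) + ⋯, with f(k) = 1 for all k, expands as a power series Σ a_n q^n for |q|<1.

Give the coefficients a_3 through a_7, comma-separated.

[q^3] f(1)=1,f(3)=1 ⇒ 2
n=4: 4·1 2·2 1·4  f→[1+1+1]=3
q^5  k|5↦f(k): 5:1 1:1  a_5=2
d|6:{6,3,2,1}  Σf=1+1+1+1=4
d|7:{1,7}  Σf=1+1=2

2, 3, 2, 4, 2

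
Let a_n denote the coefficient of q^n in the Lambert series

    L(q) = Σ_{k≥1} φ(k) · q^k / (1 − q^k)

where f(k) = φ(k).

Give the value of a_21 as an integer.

d|21:{1,3,7,21}  Σφ=1+2+6+12=21

a_21 = 21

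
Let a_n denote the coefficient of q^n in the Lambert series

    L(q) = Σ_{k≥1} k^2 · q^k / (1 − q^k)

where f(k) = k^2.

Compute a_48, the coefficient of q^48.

[q^48] f(1)=1,f(2)=4,f(3)=9,f(4)=16,f(6)=36,f(8)=64,f(12)=144,f(16)=256,f(24)=576,f(48)=2304 ⇒ 3410

a_48 = 3410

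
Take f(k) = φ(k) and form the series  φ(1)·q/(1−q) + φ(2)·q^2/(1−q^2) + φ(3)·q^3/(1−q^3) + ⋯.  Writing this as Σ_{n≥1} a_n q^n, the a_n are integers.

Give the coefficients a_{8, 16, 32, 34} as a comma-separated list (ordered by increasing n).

[q^8] φ(8)=4,φ(4)=2,φ(2)=1,φ(1)=1 ⇒ 8
n=16: 1·16 2·8 4·4 8·2 16·1  φ→[1+1+2+4+8]=16
d|32:{32,16,8,4,2,1}  Σφ=16+8+4+2+1+1=32
d|34:{1,2,17,34}  Σφ=1+1+16+16=34

8, 16, 32, 34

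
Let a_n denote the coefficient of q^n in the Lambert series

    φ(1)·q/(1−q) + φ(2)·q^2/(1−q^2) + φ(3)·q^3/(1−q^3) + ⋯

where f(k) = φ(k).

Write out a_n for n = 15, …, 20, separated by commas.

n=15: 1·15 3·5 5·3 15·1  φ→[1+2+4+8]=15
n=16: 1·16 2·8 4·4 8·2 16·1  φ→[1+1+2+4+8]=16
d|17:{17,1}  Σφ=16+1=17
d|18:{18,9,6,3,2,1}  Σφ=6+6+2+2+1+1=18
[q^19] φ(1)=1,φ(19)=18 ⇒ 19
[q^20] φ(20)=8,φ(10)=4,φ(5)=4,φ(4)=2,φ(2)=1,φ(1)=1 ⇒ 20

15, 16, 17, 18, 19, 20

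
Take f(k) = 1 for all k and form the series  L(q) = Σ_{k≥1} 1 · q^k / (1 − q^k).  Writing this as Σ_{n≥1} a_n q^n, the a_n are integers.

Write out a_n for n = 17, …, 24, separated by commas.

q^17  k|17↦f(k): 17:1 1:1  a_17=2
d|18:{18,9,6,3,2,1}  Σf=1+1+1+1+1+1=6
d|19:{1,19}  Σf=1+1=2
d|20:{1,2,4,5,10,20}  Σf=1+1+1+1+1+1=6
d|21:{1,3,7,21}  Σf=1+1+1+1=4
[q^22] f(1)=1,f(2)=1,f(11)=1,f(22)=1 ⇒ 4
q^23  k|23↦f(k): 1:1 23:1  a_23=2
n=24: 1·24 2·12 3·8 4·6 6·4 8·3 12·2 24·1  f→[1+1+1+1+1+1+1+1]=8

2, 6, 2, 6, 4, 4, 2, 8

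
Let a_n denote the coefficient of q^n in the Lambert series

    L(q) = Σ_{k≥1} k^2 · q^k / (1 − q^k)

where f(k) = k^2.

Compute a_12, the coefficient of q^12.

n=12: 1·12 2·6 3·4 4·3 6·2 12·1  f→[1+4+9+16+36+144]=210

a_12 = 210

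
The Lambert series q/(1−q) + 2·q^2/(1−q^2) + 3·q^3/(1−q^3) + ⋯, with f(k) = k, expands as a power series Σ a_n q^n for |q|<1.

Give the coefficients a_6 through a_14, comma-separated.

12, 8, 15, 13, 18, 12, 28, 14, 24

[q^6] f(6)=6,f(3)=3,f(2)=2,f(1)=1 ⇒ 12
n=7: 7·1 1·7  f→[7+1]=8
q^8  k|8↦f(k): 8:8 4:4 2:2 1:1  a_8=15
[q^9] f(9)=9,f(3)=3,f(1)=1 ⇒ 13
[q^10] f(10)=10,f(5)=5,f(2)=2,f(1)=1 ⇒ 18
n=11: 1·11 11·1  f→[1+11]=12
q^12  k|12↦f(k): 12:12 6:6 4:4 3:3 2:2 1:1  a_12=28
n=13: 13·1 1·13  f→[13+1]=14
[q^14] f(1)=1,f(2)=2,f(7)=7,f(14)=14 ⇒ 24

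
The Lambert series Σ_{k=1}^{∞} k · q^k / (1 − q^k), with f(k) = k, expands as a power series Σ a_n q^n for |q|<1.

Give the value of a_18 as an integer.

n=18: 18·1 9·2 6·3 3·6 2·9 1·18  f→[18+9+6+3+2+1]=39

a_18 = 39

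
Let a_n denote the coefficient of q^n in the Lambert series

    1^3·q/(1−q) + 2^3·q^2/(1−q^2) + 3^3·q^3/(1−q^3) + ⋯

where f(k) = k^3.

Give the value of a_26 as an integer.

[q^26] f(26)=17576,f(13)=2197,f(2)=8,f(1)=1 ⇒ 19782

a_26 = 19782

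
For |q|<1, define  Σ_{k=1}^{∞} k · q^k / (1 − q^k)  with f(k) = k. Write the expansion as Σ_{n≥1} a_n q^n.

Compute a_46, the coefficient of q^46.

a_46 = 72

n=46: 46·1 23·2 2·23 1·46  f→[46+23+2+1]=72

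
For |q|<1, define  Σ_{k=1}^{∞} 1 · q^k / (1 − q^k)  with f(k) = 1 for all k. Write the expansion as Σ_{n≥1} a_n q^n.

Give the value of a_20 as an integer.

[q^20] f(20)=1,f(10)=1,f(5)=1,f(4)=1,f(2)=1,f(1)=1 ⇒ 6

a_20 = 6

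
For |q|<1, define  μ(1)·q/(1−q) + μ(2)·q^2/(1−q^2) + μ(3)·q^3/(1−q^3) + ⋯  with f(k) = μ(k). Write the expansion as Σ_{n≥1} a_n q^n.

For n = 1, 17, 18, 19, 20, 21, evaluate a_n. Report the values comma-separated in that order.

q^1  k|1↦μ(k): 1:1  a_1=1
n=17: 1·17 17·1  μ→[1+(-1)]=0
[q^18] μ(1)=1,μ(2)=-1,μ(3)=-1,μ(6)=1,μ(9)=0,μ(18)=0 ⇒ 0
q^19  k|19↦μ(k): 19:-1 1:1  a_19=0
n=20: 1·20 2·10 4·5 5·4 10·2 20·1  μ→[1+(-1)+0+(-1)+1+0]=0
q^21  k|21↦μ(k): 21:1 7:-1 3:-1 1:1  a_21=0

1, 0, 0, 0, 0, 0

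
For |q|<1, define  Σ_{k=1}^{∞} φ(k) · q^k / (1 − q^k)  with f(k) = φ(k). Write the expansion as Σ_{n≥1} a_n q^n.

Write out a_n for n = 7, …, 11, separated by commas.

n=7: 1·7 7·1  φ→[1+6]=7
q^8  k|8↦φ(k): 1:1 2:1 4:2 8:4  a_8=8
q^9  k|9↦φ(k): 1:1 3:2 9:6  a_9=9
d|10:{10,5,2,1}  Σφ=4+4+1+1=10
[q^11] φ(1)=1,φ(11)=10 ⇒ 11

7, 8, 9, 10, 11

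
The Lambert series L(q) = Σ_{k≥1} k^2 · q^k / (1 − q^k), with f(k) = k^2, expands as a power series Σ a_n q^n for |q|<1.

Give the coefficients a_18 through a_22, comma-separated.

455, 362, 546, 500, 610

d|18:{1,2,3,6,9,18}  Σf=1+4+9+36+81+324=455
n=19: 1·19 19·1  f→[1+361]=362
d|20:{20,10,5,4,2,1}  Σf=400+100+25+16+4+1=546
n=21: 1·21 3·7 7·3 21·1  f→[1+9+49+441]=500
[q^22] f(1)=1,f(2)=4,f(11)=121,f(22)=484 ⇒ 610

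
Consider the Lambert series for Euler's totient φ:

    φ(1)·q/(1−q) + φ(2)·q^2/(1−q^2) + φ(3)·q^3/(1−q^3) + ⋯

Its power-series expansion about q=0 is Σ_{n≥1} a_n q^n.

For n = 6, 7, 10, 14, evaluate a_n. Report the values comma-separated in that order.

d|6:{6,3,2,1}  Σφ=2+2+1+1=6
[q^7] φ(1)=1,φ(7)=6 ⇒ 7
q^10  k|10↦φ(k): 1:1 2:1 5:4 10:4  a_10=10
n=14: 14·1 7·2 2·7 1·14  φ→[6+6+1+1]=14

6, 7, 10, 14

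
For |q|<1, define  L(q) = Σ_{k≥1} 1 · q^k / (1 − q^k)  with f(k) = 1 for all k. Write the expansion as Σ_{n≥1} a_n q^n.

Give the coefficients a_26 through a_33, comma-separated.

4, 4, 6, 2, 8, 2, 6, 4

[q^26] f(26)=1,f(13)=1,f(2)=1,f(1)=1 ⇒ 4
q^27  k|27↦f(k): 27:1 9:1 3:1 1:1  a_27=4
d|28:{28,14,7,4,2,1}  Σf=1+1+1+1+1+1=6
[q^29] f(29)=1,f(1)=1 ⇒ 2
[q^30] f(1)=1,f(2)=1,f(3)=1,f(5)=1,f(6)=1,f(10)=1,f(15)=1,f(30)=1 ⇒ 8
[q^31] f(31)=1,f(1)=1 ⇒ 2
d|32:{32,16,8,4,2,1}  Σf=1+1+1+1+1+1=6
q^33  k|33↦f(k): 33:1 11:1 3:1 1:1  a_33=4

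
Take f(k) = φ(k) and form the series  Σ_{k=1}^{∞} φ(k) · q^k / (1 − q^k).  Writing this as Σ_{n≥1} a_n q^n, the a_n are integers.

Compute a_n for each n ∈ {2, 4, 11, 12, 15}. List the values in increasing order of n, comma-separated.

[q^2] φ(1)=1,φ(2)=1 ⇒ 2
[q^4] φ(1)=1,φ(2)=1,φ(4)=2 ⇒ 4
n=11: 1·11 11·1  φ→[1+10]=11
[q^12] φ(1)=1,φ(2)=1,φ(3)=2,φ(4)=2,φ(6)=2,φ(12)=4 ⇒ 12
[q^15] φ(1)=1,φ(3)=2,φ(5)=4,φ(15)=8 ⇒ 15

2, 4, 11, 12, 15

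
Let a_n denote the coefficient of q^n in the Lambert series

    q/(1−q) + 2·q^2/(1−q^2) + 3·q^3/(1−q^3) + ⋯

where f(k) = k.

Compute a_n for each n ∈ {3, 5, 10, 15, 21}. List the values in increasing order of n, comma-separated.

d|3:{3,1}  Σf=3+1=4
q^5  k|5↦f(k): 1:1 5:5  a_5=6
q^10  k|10↦f(k): 10:10 5:5 2:2 1:1  a_10=18
[q^15] f(1)=1,f(3)=3,f(5)=5,f(15)=15 ⇒ 24
n=21: 21·1 7·3 3·7 1·21  f→[21+7+3+1]=32

4, 6, 18, 24, 32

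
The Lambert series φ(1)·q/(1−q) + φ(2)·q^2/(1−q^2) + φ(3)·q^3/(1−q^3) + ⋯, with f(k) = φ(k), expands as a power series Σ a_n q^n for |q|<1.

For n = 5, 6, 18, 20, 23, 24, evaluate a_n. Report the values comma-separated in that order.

d|5:{5,1}  Σφ=4+1=5
n=6: 6·1 3·2 2·3 1·6  φ→[2+2+1+1]=6
[q^18] φ(18)=6,φ(9)=6,φ(6)=2,φ(3)=2,φ(2)=1,φ(1)=1 ⇒ 18
[q^20] φ(1)=1,φ(2)=1,φ(4)=2,φ(5)=4,φ(10)=4,φ(20)=8 ⇒ 20
[q^23] φ(23)=22,φ(1)=1 ⇒ 23
d|24:{24,12,8,6,4,3,2,1}  Σφ=8+4+4+2+2+2+1+1=24

5, 6, 18, 20, 23, 24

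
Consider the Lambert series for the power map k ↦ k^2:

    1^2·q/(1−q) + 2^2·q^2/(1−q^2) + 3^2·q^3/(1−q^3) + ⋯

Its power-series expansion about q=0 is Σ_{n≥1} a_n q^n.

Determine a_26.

a_26 = 850

[q^26] f(26)=676,f(13)=169,f(2)=4,f(1)=1 ⇒ 850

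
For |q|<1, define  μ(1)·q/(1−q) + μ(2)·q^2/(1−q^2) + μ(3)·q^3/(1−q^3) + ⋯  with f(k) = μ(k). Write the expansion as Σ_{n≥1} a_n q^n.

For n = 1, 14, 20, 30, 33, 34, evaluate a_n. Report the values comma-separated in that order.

1, 0, 0, 0, 0, 0

n=1: 1·1  μ→[1]=1
q^14  k|14↦μ(k): 14:1 7:-1 2:-1 1:1  a_14=0
q^20  k|20↦μ(k): 20:0 10:1 5:-1 4:0 2:-1 1:1  a_20=0
[q^30] μ(30)=-1,μ(15)=1,μ(10)=1,μ(6)=1,μ(5)=-1,μ(3)=-1,μ(2)=-1,μ(1)=1 ⇒ 0
n=33: 33·1 11·3 3·11 1·33  μ→[1+(-1)+(-1)+1]=0
q^34  k|34↦μ(k): 1:1 2:-1 17:-1 34:1  a_34=0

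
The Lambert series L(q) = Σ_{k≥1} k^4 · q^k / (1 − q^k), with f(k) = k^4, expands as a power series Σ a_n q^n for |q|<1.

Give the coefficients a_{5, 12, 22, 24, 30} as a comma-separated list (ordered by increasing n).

626, 22386, 248914, 358258, 872644

[q^5] f(1)=1,f(5)=625 ⇒ 626
q^12  k|12↦f(k): 1:1 2:16 3:81 4:256 6:1296 12:20736  a_12=22386
q^22  k|22↦f(k): 1:1 2:16 11:14641 22:234256  a_22=248914
[q^24] f(24)=331776,f(12)=20736,f(8)=4096,f(6)=1296,f(4)=256,f(3)=81,f(2)=16,f(1)=1 ⇒ 358258
[q^30] f(1)=1,f(2)=16,f(3)=81,f(5)=625,f(6)=1296,f(10)=10000,f(15)=50625,f(30)=810000 ⇒ 872644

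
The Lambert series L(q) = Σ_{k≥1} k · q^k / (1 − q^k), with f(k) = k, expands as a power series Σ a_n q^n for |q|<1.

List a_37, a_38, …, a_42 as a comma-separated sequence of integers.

[q^37] f(1)=1,f(37)=37 ⇒ 38
q^38  k|38↦f(k): 1:1 2:2 19:19 38:38  a_38=60
n=39: 1·39 3·13 13·3 39·1  f→[1+3+13+39]=56
[q^40] f(40)=40,f(20)=20,f(10)=10,f(8)=8,f(5)=5,f(4)=4,f(2)=2,f(1)=1 ⇒ 90
d|41:{1,41}  Σf=1+41=42
[q^42] f(42)=42,f(21)=21,f(14)=14,f(7)=7,f(6)=6,f(3)=3,f(2)=2,f(1)=1 ⇒ 96

38, 60, 56, 90, 42, 96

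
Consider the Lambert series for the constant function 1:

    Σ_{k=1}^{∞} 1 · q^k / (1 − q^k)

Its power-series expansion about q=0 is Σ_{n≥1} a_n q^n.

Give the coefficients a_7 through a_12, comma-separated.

d|7:{7,1}  Σf=1+1=2
n=8: 8·1 4·2 2·4 1·8  f→[1+1+1+1]=4
n=9: 1·9 3·3 9·1  f→[1+1+1]=3
[q^10] f(1)=1,f(2)=1,f(5)=1,f(10)=1 ⇒ 4
q^11  k|11↦f(k): 11:1 1:1  a_11=2
d|12:{12,6,4,3,2,1}  Σf=1+1+1+1+1+1=6

2, 4, 3, 4, 2, 6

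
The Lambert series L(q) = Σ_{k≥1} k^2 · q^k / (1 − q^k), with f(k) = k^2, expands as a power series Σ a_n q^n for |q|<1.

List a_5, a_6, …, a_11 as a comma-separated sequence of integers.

n=5: 1·5 5·1  f→[1+25]=26
d|6:{6,3,2,1}  Σf=36+9+4+1=50
q^7  k|7↦f(k): 7:49 1:1  a_7=50
n=8: 8·1 4·2 2·4 1·8  f→[64+16+4+1]=85
n=9: 1·9 3·3 9·1  f→[1+9+81]=91
[q^10] f(1)=1,f(2)=4,f(5)=25,f(10)=100 ⇒ 130
d|11:{1,11}  Σf=1+121=122

26, 50, 50, 85, 91, 130, 122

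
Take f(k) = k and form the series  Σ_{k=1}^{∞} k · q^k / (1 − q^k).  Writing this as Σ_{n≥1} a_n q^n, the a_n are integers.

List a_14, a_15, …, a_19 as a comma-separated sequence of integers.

24, 24, 31, 18, 39, 20

d|14:{1,2,7,14}  Σf=1+2+7+14=24
[q^15] f(15)=15,f(5)=5,f(3)=3,f(1)=1 ⇒ 24
[q^16] f(1)=1,f(2)=2,f(4)=4,f(8)=8,f(16)=16 ⇒ 31
q^17  k|17↦f(k): 17:17 1:1  a_17=18
n=18: 18·1 9·2 6·3 3·6 2·9 1·18  f→[18+9+6+3+2+1]=39
[q^19] f(1)=1,f(19)=19 ⇒ 20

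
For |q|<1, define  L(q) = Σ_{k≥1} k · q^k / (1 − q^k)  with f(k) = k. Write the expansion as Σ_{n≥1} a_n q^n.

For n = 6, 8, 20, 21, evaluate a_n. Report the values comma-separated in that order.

12, 15, 42, 32

[q^6] f(1)=1,f(2)=2,f(3)=3,f(6)=6 ⇒ 12
[q^8] f(1)=1,f(2)=2,f(4)=4,f(8)=8 ⇒ 15
d|20:{1,2,4,5,10,20}  Σf=1+2+4+5+10+20=42
d|21:{21,7,3,1}  Σf=21+7+3+1=32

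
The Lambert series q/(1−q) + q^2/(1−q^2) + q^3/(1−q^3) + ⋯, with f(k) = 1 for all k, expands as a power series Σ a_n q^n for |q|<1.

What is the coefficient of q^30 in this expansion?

d|30:{1,2,3,5,6,10,15,30}  Σf=1+1+1+1+1+1+1+1=8

a_30 = 8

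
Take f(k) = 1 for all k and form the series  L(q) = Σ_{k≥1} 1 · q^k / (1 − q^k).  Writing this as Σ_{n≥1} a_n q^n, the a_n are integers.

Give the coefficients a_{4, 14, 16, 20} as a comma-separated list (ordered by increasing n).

3, 4, 5, 6

q^4  k|4↦f(k): 1:1 2:1 4:1  a_4=3
q^14  k|14↦f(k): 1:1 2:1 7:1 14:1  a_14=4
d|16:{16,8,4,2,1}  Σf=1+1+1+1+1=5
n=20: 1·20 2·10 4·5 5·4 10·2 20·1  f→[1+1+1+1+1+1]=6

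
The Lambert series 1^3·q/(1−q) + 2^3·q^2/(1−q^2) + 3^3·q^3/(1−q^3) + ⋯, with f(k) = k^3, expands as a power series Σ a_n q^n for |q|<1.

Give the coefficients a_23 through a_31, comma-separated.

q^23  k|23↦f(k): 23:12167 1:1  a_23=12168
[q^24] f(1)=1,f(2)=8,f(3)=27,f(4)=64,f(6)=216,f(8)=512,f(12)=1728,f(24)=13824 ⇒ 16380
q^25  k|25↦f(k): 1:1 5:125 25:15625  a_25=15751
q^26  k|26↦f(k): 1:1 2:8 13:2197 26:17576  a_26=19782
n=27: 1·27 3·9 9·3 27·1  f→[1+27+729+19683]=20440
[q^28] f(1)=1,f(2)=8,f(4)=64,f(7)=343,f(14)=2744,f(28)=21952 ⇒ 25112
[q^29] f(29)=24389,f(1)=1 ⇒ 24390
n=30: 30·1 15·2 10·3 6·5 5·6 3·10 2·15 1·30  f→[27000+3375+1000+216+125+27+8+1]=31752
[q^31] f(31)=29791,f(1)=1 ⇒ 29792

12168, 16380, 15751, 19782, 20440, 25112, 24390, 31752, 29792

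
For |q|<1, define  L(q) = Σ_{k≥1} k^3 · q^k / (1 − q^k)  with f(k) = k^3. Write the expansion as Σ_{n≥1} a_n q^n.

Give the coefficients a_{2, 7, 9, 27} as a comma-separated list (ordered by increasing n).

9, 344, 757, 20440

[q^2] f(1)=1,f(2)=8 ⇒ 9
d|7:{7,1}  Σf=343+1=344
[q^9] f(1)=1,f(3)=27,f(9)=729 ⇒ 757
q^27  k|27↦f(k): 27:19683 9:729 3:27 1:1  a_27=20440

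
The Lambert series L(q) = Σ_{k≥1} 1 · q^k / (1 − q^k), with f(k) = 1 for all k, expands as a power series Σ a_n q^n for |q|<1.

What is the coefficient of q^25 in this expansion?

d|25:{25,5,1}  Σf=1+1+1=3

a_25 = 3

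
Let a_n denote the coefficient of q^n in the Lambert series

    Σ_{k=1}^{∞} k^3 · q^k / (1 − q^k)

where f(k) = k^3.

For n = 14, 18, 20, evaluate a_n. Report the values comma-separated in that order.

[q^14] f(1)=1,f(2)=8,f(7)=343,f(14)=2744 ⇒ 3096
[q^18] f(1)=1,f(2)=8,f(3)=27,f(6)=216,f(9)=729,f(18)=5832 ⇒ 6813
n=20: 1·20 2·10 4·5 5·4 10·2 20·1  f→[1+8+64+125+1000+8000]=9198

3096, 6813, 9198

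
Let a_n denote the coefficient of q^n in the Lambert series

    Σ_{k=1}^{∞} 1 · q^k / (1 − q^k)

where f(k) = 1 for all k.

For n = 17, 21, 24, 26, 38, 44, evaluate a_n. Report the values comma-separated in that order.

2, 4, 8, 4, 4, 6

[q^17] f(1)=1,f(17)=1 ⇒ 2
[q^21] f(1)=1,f(3)=1,f(7)=1,f(21)=1 ⇒ 4
[q^24] f(1)=1,f(2)=1,f(3)=1,f(4)=1,f(6)=1,f(8)=1,f(12)=1,f(24)=1 ⇒ 8
n=26: 26·1 13·2 2·13 1·26  f→[1+1+1+1]=4
[q^38] f(1)=1,f(2)=1,f(19)=1,f(38)=1 ⇒ 4
q^44  k|44↦f(k): 1:1 2:1 4:1 11:1 22:1 44:1  a_44=6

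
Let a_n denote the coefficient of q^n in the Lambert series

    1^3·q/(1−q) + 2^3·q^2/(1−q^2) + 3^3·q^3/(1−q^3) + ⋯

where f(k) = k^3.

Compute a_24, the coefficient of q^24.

d|24:{1,2,3,4,6,8,12,24}  Σf=1+8+27+64+216+512+1728+13824=16380

a_24 = 16380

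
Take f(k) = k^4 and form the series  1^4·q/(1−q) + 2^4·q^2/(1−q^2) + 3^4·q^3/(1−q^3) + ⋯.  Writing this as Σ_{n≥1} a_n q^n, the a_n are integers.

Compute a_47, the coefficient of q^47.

[q^47] f(1)=1,f(47)=4879681 ⇒ 4879682

a_47 = 4879682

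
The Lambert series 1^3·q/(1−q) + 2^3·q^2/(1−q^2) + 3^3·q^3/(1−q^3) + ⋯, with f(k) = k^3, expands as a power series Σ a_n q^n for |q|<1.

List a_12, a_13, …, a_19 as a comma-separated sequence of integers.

2044, 2198, 3096, 3528, 4681, 4914, 6813, 6860

d|12:{1,2,3,4,6,12}  Σf=1+8+27+64+216+1728=2044
d|13:{1,13}  Σf=1+2197=2198
q^14  k|14↦f(k): 1:1 2:8 7:343 14:2744  a_14=3096
q^15  k|15↦f(k): 15:3375 5:125 3:27 1:1  a_15=3528
[q^16] f(16)=4096,f(8)=512,f(4)=64,f(2)=8,f(1)=1 ⇒ 4681
[q^17] f(17)=4913,f(1)=1 ⇒ 4914
q^18  k|18↦f(k): 1:1 2:8 3:27 6:216 9:729 18:5832  a_18=6813
q^19  k|19↦f(k): 19:6859 1:1  a_19=6860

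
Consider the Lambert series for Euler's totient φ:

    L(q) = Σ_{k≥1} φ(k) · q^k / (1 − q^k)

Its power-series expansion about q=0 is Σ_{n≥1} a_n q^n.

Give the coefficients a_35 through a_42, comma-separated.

n=35: 35·1 7·5 5·7 1·35  φ→[24+6+4+1]=35
n=36: 1·36 2·18 3·12 4·9 6·6 9·4 12·3 18·2 36·1  φ→[1+1+2+2+2+6+4+6+12]=36
q^37  k|37↦φ(k): 37:36 1:1  a_37=37
d|38:{1,2,19,38}  Σφ=1+1+18+18=38
q^39  k|39↦φ(k): 39:24 13:12 3:2 1:1  a_39=39
n=40: 1·40 2·20 4·10 5·8 8·5 10·4 20·2 40·1  φ→[1+1+2+4+4+4+8+16]=40
q^41  k|41↦φ(k): 1:1 41:40  a_41=41
[q^42] φ(1)=1,φ(2)=1,φ(3)=2,φ(6)=2,φ(7)=6,φ(14)=6,φ(21)=12,φ(42)=12 ⇒ 42

35, 36, 37, 38, 39, 40, 41, 42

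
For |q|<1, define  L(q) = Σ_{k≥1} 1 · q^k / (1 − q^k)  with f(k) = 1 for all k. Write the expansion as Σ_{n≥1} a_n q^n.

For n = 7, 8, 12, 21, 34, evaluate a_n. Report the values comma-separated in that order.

d|7:{1,7}  Σf=1+1=2
d|8:{8,4,2,1}  Σf=1+1+1+1=4
d|12:{12,6,4,3,2,1}  Σf=1+1+1+1+1+1=6
[q^21] f(1)=1,f(3)=1,f(7)=1,f(21)=1 ⇒ 4
d|34:{34,17,2,1}  Σf=1+1+1+1=4

2, 4, 6, 4, 4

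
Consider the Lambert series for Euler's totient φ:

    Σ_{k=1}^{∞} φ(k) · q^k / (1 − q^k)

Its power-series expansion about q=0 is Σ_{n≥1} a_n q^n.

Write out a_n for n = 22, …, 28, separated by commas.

[q^22] φ(22)=10,φ(11)=10,φ(2)=1,φ(1)=1 ⇒ 22
d|23:{1,23}  Σφ=1+22=23
d|24:{24,12,8,6,4,3,2,1}  Σφ=8+4+4+2+2+2+1+1=24
d|25:{25,5,1}  Σφ=20+4+1=25
[q^26] φ(26)=12,φ(13)=12,φ(2)=1,φ(1)=1 ⇒ 26
[q^27] φ(1)=1,φ(3)=2,φ(9)=6,φ(27)=18 ⇒ 27
[q^28] φ(28)=12,φ(14)=6,φ(7)=6,φ(4)=2,φ(2)=1,φ(1)=1 ⇒ 28

22, 23, 24, 25, 26, 27, 28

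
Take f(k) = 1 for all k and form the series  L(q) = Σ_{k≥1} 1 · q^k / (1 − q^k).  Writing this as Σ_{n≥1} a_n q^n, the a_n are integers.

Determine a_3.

a_3 = 2

d|3:{1,3}  Σf=1+1=2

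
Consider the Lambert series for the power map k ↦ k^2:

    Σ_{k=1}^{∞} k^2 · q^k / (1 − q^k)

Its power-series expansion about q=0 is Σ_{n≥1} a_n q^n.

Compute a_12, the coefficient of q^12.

a_12 = 210

[q^12] f(1)=1,f(2)=4,f(3)=9,f(4)=16,f(6)=36,f(12)=144 ⇒ 210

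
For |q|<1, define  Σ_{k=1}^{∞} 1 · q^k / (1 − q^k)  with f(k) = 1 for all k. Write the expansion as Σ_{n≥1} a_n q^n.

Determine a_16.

a_16 = 5

n=16: 1·16 2·8 4·4 8·2 16·1  f→[1+1+1+1+1]=5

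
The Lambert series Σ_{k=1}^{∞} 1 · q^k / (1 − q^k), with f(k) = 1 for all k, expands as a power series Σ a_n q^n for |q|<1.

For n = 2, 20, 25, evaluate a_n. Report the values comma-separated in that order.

2, 6, 3

d|2:{1,2}  Σf=1+1=2
d|20:{1,2,4,5,10,20}  Σf=1+1+1+1+1+1=6
d|25:{25,5,1}  Σf=1+1+1=3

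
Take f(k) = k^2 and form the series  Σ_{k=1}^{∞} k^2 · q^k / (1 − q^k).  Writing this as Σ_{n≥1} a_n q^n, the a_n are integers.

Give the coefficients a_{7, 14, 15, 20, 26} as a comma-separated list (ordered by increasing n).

50, 250, 260, 546, 850

n=7: 1·7 7·1  f→[1+49]=50
[q^14] f(1)=1,f(2)=4,f(7)=49,f(14)=196 ⇒ 250
[q^15] f(1)=1,f(3)=9,f(5)=25,f(15)=225 ⇒ 260
[q^20] f(20)=400,f(10)=100,f(5)=25,f(4)=16,f(2)=4,f(1)=1 ⇒ 546
q^26  k|26↦f(k): 1:1 2:4 13:169 26:676  a_26=850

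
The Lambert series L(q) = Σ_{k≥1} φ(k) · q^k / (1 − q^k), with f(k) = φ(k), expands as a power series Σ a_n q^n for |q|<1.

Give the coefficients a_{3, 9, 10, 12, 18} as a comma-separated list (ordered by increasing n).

[q^3] φ(3)=2,φ(1)=1 ⇒ 3
n=9: 9·1 3·3 1·9  φ→[6+2+1]=9
d|10:{1,2,5,10}  Σφ=1+1+4+4=10
d|12:{1,2,3,4,6,12}  Σφ=1+1+2+2+2+4=12
d|18:{1,2,3,6,9,18}  Σφ=1+1+2+2+6+6=18

3, 9, 10, 12, 18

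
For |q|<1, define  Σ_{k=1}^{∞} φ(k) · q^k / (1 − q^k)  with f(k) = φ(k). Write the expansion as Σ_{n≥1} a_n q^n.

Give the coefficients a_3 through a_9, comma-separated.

q^3  k|3↦φ(k): 1:1 3:2  a_3=3
[q^4] φ(1)=1,φ(2)=1,φ(4)=2 ⇒ 4
[q^5] φ(1)=1,φ(5)=4 ⇒ 5
d|6:{1,2,3,6}  Σφ=1+1+2+2=6
q^7  k|7↦φ(k): 1:1 7:6  a_7=7
d|8:{1,2,4,8}  Σφ=1+1+2+4=8
n=9: 9·1 3·3 1·9  φ→[6+2+1]=9

3, 4, 5, 6, 7, 8, 9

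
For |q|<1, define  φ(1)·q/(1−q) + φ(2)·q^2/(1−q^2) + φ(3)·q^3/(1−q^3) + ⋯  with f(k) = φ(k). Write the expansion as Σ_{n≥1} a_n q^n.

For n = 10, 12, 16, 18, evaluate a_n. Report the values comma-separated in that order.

[q^10] φ(1)=1,φ(2)=1,φ(5)=4,φ(10)=4 ⇒ 10
q^12  k|12↦φ(k): 1:1 2:1 3:2 4:2 6:2 12:4  a_12=12
d|16:{16,8,4,2,1}  Σφ=8+4+2+1+1=16
[q^18] φ(18)=6,φ(9)=6,φ(6)=2,φ(3)=2,φ(2)=1,φ(1)=1 ⇒ 18

10, 12, 16, 18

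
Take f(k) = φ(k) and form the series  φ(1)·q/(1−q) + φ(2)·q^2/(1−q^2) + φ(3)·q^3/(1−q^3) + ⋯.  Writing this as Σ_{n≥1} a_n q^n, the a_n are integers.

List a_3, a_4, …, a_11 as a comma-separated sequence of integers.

[q^3] φ(1)=1,φ(3)=2 ⇒ 3
q^4  k|4↦φ(k): 1:1 2:1 4:2  a_4=4
q^5  k|5↦φ(k): 1:1 5:4  a_5=5
q^6  k|6↦φ(k): 6:2 3:2 2:1 1:1  a_6=6
n=7: 1·7 7·1  φ→[1+6]=7
q^8  k|8↦φ(k): 8:4 4:2 2:1 1:1  a_8=8
d|9:{9,3,1}  Σφ=6+2+1=9
[q^10] φ(1)=1,φ(2)=1,φ(5)=4,φ(10)=4 ⇒ 10
[q^11] φ(11)=10,φ(1)=1 ⇒ 11

3, 4, 5, 6, 7, 8, 9, 10, 11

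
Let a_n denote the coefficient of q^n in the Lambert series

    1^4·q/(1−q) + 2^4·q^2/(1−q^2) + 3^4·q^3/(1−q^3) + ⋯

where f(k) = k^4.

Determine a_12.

a_12 = 22386

n=12: 1·12 2·6 3·4 4·3 6·2 12·1  f→[1+16+81+256+1296+20736]=22386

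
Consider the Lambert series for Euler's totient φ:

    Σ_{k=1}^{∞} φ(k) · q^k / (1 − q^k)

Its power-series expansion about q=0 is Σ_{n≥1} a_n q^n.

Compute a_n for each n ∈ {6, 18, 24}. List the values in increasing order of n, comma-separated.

[q^6] φ(6)=2,φ(3)=2,φ(2)=1,φ(1)=1 ⇒ 6
q^18  k|18↦φ(k): 1:1 2:1 3:2 6:2 9:6 18:6  a_18=18
d|24:{24,12,8,6,4,3,2,1}  Σφ=8+4+4+2+2+2+1+1=24

6, 18, 24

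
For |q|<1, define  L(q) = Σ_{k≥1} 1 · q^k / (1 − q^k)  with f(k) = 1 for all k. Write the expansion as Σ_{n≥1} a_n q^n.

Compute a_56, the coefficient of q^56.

d|56:{1,2,4,7,8,14,28,56}  Σf=1+1+1+1+1+1+1+1=8

a_56 = 8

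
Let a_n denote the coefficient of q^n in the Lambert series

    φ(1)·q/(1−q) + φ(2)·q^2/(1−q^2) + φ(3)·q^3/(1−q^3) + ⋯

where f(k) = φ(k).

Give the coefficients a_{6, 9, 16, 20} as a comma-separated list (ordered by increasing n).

n=6: 6·1 3·2 2·3 1·6  φ→[2+2+1+1]=6
n=9: 9·1 3·3 1·9  φ→[6+2+1]=9
n=16: 1·16 2·8 4·4 8·2 16·1  φ→[1+1+2+4+8]=16
n=20: 1·20 2·10 4·5 5·4 10·2 20·1  φ→[1+1+2+4+4+8]=20

6, 9, 16, 20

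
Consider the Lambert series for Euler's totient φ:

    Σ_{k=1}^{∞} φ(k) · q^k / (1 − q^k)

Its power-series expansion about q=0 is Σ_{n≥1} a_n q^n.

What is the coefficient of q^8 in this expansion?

[q^8] φ(1)=1,φ(2)=1,φ(4)=2,φ(8)=4 ⇒ 8

a_8 = 8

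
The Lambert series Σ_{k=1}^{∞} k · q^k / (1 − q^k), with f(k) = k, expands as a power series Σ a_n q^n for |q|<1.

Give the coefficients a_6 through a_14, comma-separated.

n=6: 1·6 2·3 3·2 6·1  f→[1+2+3+6]=12
d|7:{7,1}  Σf=7+1=8
d|8:{8,4,2,1}  Σf=8+4+2+1=15
[q^9] f(1)=1,f(3)=3,f(9)=9 ⇒ 13
d|10:{1,2,5,10}  Σf=1+2+5+10=18
q^11  k|11↦f(k): 1:1 11:11  a_11=12
d|12:{1,2,3,4,6,12}  Σf=1+2+3+4+6+12=28
[q^13] f(1)=1,f(13)=13 ⇒ 14
n=14: 1·14 2·7 7·2 14·1  f→[1+2+7+14]=24

12, 8, 15, 13, 18, 12, 28, 14, 24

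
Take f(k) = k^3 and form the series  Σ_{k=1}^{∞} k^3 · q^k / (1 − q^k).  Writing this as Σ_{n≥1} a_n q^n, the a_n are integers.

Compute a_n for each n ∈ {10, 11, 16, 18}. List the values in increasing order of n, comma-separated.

1134, 1332, 4681, 6813

d|10:{10,5,2,1}  Σf=1000+125+8+1=1134
d|11:{1,11}  Σf=1+1331=1332
q^16  k|16↦f(k): 16:4096 8:512 4:64 2:8 1:1  a_16=4681
[q^18] f(18)=5832,f(9)=729,f(6)=216,f(3)=27,f(2)=8,f(1)=1 ⇒ 6813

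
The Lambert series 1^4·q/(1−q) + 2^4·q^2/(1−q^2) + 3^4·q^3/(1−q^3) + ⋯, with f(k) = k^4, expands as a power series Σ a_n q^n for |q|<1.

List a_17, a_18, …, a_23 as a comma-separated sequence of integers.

83522, 112931, 130322, 170898, 196964, 248914, 279842

[q^17] f(1)=1,f(17)=83521 ⇒ 83522
[q^18] f(18)=104976,f(9)=6561,f(6)=1296,f(3)=81,f(2)=16,f(1)=1 ⇒ 112931
n=19: 1·19 19·1  f→[1+130321]=130322
q^20  k|20↦f(k): 20:160000 10:10000 5:625 4:256 2:16 1:1  a_20=170898
n=21: 1·21 3·7 7·3 21·1  f→[1+81+2401+194481]=196964
[q^22] f(1)=1,f(2)=16,f(11)=14641,f(22)=234256 ⇒ 248914
n=23: 1·23 23·1  f→[1+279841]=279842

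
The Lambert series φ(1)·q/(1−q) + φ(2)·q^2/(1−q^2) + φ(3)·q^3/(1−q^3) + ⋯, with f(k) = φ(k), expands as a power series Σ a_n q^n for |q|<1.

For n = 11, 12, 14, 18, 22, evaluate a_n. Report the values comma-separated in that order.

q^11  k|11↦φ(k): 11:10 1:1  a_11=11
q^12  k|12↦φ(k): 12:4 6:2 4:2 3:2 2:1 1:1  a_12=12
[q^14] φ(1)=1,φ(2)=1,φ(7)=6,φ(14)=6 ⇒ 14
n=18: 1·18 2·9 3·6 6·3 9·2 18·1  φ→[1+1+2+2+6+6]=18
d|22:{22,11,2,1}  Σφ=10+10+1+1=22

11, 12, 14, 18, 22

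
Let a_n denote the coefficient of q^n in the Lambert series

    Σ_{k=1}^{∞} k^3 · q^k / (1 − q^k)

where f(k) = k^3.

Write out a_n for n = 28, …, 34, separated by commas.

n=28: 28·1 14·2 7·4 4·7 2·14 1·28  f→[21952+2744+343+64+8+1]=25112
[q^29] f(29)=24389,f(1)=1 ⇒ 24390
[q^30] f(30)=27000,f(15)=3375,f(10)=1000,f(6)=216,f(5)=125,f(3)=27,f(2)=8,f(1)=1 ⇒ 31752
q^31  k|31↦f(k): 1:1 31:29791  a_31=29792
q^32  k|32↦f(k): 1:1 2:8 4:64 8:512 16:4096 32:32768  a_32=37449
n=33: 1·33 3·11 11·3 33·1  f→[1+27+1331+35937]=37296
d|34:{34,17,2,1}  Σf=39304+4913+8+1=44226

25112, 24390, 31752, 29792, 37449, 37296, 44226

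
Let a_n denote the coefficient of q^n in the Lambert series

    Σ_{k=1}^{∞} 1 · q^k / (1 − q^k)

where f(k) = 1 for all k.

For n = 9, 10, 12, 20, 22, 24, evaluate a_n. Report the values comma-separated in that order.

[q^9] f(1)=1,f(3)=1,f(9)=1 ⇒ 3
n=10: 10·1 5·2 2·5 1·10  f→[1+1+1+1]=4
d|12:{1,2,3,4,6,12}  Σf=1+1+1+1+1+1=6
q^20  k|20↦f(k): 1:1 2:1 4:1 5:1 10:1 20:1  a_20=6
n=22: 1·22 2·11 11·2 22·1  f→[1+1+1+1]=4
[q^24] f(24)=1,f(12)=1,f(8)=1,f(6)=1,f(4)=1,f(3)=1,f(2)=1,f(1)=1 ⇒ 8

3, 4, 6, 6, 4, 8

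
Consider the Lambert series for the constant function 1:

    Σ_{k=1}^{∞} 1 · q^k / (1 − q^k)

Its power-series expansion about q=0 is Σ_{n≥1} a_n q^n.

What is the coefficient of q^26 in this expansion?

a_26 = 4

[q^26] f(1)=1,f(2)=1,f(13)=1,f(26)=1 ⇒ 4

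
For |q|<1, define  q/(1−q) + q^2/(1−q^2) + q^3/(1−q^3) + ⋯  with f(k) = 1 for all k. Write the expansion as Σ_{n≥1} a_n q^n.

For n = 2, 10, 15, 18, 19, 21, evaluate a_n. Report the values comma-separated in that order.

[q^2] f(2)=1,f(1)=1 ⇒ 2
[q^10] f(10)=1,f(5)=1,f(2)=1,f(1)=1 ⇒ 4
[q^15] f(1)=1,f(3)=1,f(5)=1,f(15)=1 ⇒ 4
d|18:{1,2,3,6,9,18}  Σf=1+1+1+1+1+1=6
n=19: 19·1 1·19  f→[1+1]=2
q^21  k|21↦f(k): 21:1 7:1 3:1 1:1  a_21=4

2, 4, 4, 6, 2, 4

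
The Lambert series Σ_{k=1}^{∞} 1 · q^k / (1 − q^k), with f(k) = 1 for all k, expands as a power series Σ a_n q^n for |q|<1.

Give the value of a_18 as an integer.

n=18: 1·18 2·9 3·6 6·3 9·2 18·1  f→[1+1+1+1+1+1]=6

a_18 = 6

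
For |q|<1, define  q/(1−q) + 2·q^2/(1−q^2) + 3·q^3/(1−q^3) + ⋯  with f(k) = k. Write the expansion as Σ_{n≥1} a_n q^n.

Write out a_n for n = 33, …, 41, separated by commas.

48, 54, 48, 91, 38, 60, 56, 90, 42

[q^33] f(33)=33,f(11)=11,f(3)=3,f(1)=1 ⇒ 48
n=34: 1·34 2·17 17·2 34·1  f→[1+2+17+34]=54
q^35  k|35↦f(k): 1:1 5:5 7:7 35:35  a_35=48
[q^36] f(1)=1,f(2)=2,f(3)=3,f(4)=4,f(6)=6,f(9)=9,f(12)=12,f(18)=18,f(36)=36 ⇒ 91
n=37: 1·37 37·1  f→[1+37]=38
n=38: 38·1 19·2 2·19 1·38  f→[38+19+2+1]=60
q^39  k|39↦f(k): 1:1 3:3 13:13 39:39  a_39=56
q^40  k|40↦f(k): 40:40 20:20 10:10 8:8 5:5 4:4 2:2 1:1  a_40=90
n=41: 1·41 41·1  f→[1+41]=42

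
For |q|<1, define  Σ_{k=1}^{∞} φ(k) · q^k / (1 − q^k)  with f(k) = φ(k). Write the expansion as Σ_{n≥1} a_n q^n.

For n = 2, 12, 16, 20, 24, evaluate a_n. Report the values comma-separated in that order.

q^2  k|2↦φ(k): 1:1 2:1  a_2=2
d|12:{12,6,4,3,2,1}  Σφ=4+2+2+2+1+1=12
[q^16] φ(16)=8,φ(8)=4,φ(4)=2,φ(2)=1,φ(1)=1 ⇒ 16
q^20  k|20↦φ(k): 1:1 2:1 4:2 5:4 10:4 20:8  a_20=20
q^24  k|24↦φ(k): 24:8 12:4 8:4 6:2 4:2 3:2 2:1 1:1  a_24=24

2, 12, 16, 20, 24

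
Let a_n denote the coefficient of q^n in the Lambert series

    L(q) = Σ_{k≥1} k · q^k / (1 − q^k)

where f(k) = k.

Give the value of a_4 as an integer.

[q^4] f(1)=1,f(2)=2,f(4)=4 ⇒ 7

a_4 = 7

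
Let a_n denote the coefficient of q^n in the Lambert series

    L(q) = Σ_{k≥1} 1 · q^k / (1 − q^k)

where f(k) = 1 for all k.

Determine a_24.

a_24 = 8

[q^24] f(1)=1,f(2)=1,f(3)=1,f(4)=1,f(6)=1,f(8)=1,f(12)=1,f(24)=1 ⇒ 8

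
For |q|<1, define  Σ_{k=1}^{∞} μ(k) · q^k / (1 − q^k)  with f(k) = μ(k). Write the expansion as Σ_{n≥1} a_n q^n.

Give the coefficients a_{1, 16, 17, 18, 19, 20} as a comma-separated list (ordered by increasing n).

1, 0, 0, 0, 0, 0

n=1: 1·1  μ→[1]=1
d|16:{1,2,4,8,16}  Σμ=1+(-1)+0+0+0=0
q^17  k|17↦μ(k): 17:-1 1:1  a_17=0
q^18  k|18↦μ(k): 1:1 2:-1 3:-1 6:1 9:0 18:0  a_18=0
n=19: 19·1 1·19  μ→[(-1)+1]=0
q^20  k|20↦μ(k): 1:1 2:-1 4:0 5:-1 10:1 20:0  a_20=0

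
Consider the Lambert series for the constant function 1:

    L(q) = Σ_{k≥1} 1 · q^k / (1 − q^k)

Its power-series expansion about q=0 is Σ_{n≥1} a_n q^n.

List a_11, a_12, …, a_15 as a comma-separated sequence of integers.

2, 6, 2, 4, 4

[q^11] f(11)=1,f(1)=1 ⇒ 2
[q^12] f(1)=1,f(2)=1,f(3)=1,f(4)=1,f(6)=1,f(12)=1 ⇒ 6
n=13: 13·1 1·13  f→[1+1]=2
q^14  k|14↦f(k): 14:1 7:1 2:1 1:1  a_14=4
d|15:{1,3,5,15}  Σf=1+1+1+1=4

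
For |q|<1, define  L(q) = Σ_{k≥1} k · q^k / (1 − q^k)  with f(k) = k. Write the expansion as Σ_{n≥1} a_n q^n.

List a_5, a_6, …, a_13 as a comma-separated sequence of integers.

q^5  k|5↦f(k): 1:1 5:5  a_5=6
[q^6] f(6)=6,f(3)=3,f(2)=2,f(1)=1 ⇒ 12
[q^7] f(7)=7,f(1)=1 ⇒ 8
q^8  k|8↦f(k): 1:1 2:2 4:4 8:8  a_8=15
[q^9] f(1)=1,f(3)=3,f(9)=9 ⇒ 13
d|10:{1,2,5,10}  Σf=1+2+5+10=18
[q^11] f(11)=11,f(1)=1 ⇒ 12
[q^12] f(12)=12,f(6)=6,f(4)=4,f(3)=3,f(2)=2,f(1)=1 ⇒ 28
n=13: 1·13 13·1  f→[1+13]=14

6, 12, 8, 15, 13, 18, 12, 28, 14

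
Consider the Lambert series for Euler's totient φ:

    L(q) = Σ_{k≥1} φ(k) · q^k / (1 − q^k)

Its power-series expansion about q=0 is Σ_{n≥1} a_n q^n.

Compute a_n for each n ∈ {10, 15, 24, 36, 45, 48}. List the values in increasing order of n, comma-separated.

q^10  k|10↦φ(k): 1:1 2:1 5:4 10:4  a_10=10
d|15:{1,3,5,15}  Σφ=1+2+4+8=15
d|24:{1,2,3,4,6,8,12,24}  Σφ=1+1+2+2+2+4+4+8=24
[q^36] φ(1)=1,φ(2)=1,φ(3)=2,φ(4)=2,φ(6)=2,φ(9)=6,φ(12)=4,φ(18)=6,φ(36)=12 ⇒ 36
q^45  k|45↦φ(k): 1:1 3:2 5:4 9:6 15:8 45:24  a_45=45
n=48: 48·1 24·2 16·3 12·4 8·6 6·8 4·12 3·16 2·24 1·48  φ→[16+8+8+4+4+2+2+2+1+1]=48

10, 15, 24, 36, 45, 48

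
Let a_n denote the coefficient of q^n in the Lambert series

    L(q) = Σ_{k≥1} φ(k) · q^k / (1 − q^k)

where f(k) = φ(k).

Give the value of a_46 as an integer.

n=46: 46·1 23·2 2·23 1·46  φ→[22+22+1+1]=46

a_46 = 46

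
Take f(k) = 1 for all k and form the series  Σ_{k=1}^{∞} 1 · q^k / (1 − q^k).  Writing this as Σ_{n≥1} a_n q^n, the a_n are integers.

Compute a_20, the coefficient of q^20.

[q^20] f(1)=1,f(2)=1,f(4)=1,f(5)=1,f(10)=1,f(20)=1 ⇒ 6

a_20 = 6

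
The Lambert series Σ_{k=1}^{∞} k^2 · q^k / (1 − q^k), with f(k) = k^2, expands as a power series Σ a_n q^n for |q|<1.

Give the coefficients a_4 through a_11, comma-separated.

n=4: 1·4 2·2 4·1  f→[1+4+16]=21
[q^5] f(1)=1,f(5)=25 ⇒ 26
[q^6] f(6)=36,f(3)=9,f(2)=4,f(1)=1 ⇒ 50
d|7:{7,1}  Σf=49+1=50
[q^8] f(1)=1,f(2)=4,f(4)=16,f(8)=64 ⇒ 85
n=9: 1·9 3·3 9·1  f→[1+9+81]=91
d|10:{10,5,2,1}  Σf=100+25+4+1=130
n=11: 1·11 11·1  f→[1+121]=122

21, 26, 50, 50, 85, 91, 130, 122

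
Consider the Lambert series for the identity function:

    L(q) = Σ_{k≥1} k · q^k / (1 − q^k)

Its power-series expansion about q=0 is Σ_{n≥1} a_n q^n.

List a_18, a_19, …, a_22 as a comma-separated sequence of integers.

d|18:{1,2,3,6,9,18}  Σf=1+2+3+6+9+18=39
d|19:{19,1}  Σf=19+1=20
[q^20] f(20)=20,f(10)=10,f(5)=5,f(4)=4,f(2)=2,f(1)=1 ⇒ 42
n=21: 21·1 7·3 3·7 1·21  f→[21+7+3+1]=32
d|22:{1,2,11,22}  Σf=1+2+11+22=36

39, 20, 42, 32, 36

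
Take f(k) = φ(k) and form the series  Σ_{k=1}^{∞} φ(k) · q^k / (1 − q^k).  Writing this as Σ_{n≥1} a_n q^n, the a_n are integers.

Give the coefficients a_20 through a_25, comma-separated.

q^20  k|20↦φ(k): 20:8 10:4 5:4 4:2 2:1 1:1  a_20=20
n=21: 1·21 3·7 7·3 21·1  φ→[1+2+6+12]=21
q^22  k|22↦φ(k): 1:1 2:1 11:10 22:10  a_22=22
d|23:{23,1}  Σφ=22+1=23
d|24:{24,12,8,6,4,3,2,1}  Σφ=8+4+4+2+2+2+1+1=24
d|25:{1,5,25}  Σφ=1+4+20=25

20, 21, 22, 23, 24, 25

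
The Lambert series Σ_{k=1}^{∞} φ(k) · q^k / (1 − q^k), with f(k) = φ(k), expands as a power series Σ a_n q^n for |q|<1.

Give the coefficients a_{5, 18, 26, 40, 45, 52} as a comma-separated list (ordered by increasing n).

[q^5] φ(1)=1,φ(5)=4 ⇒ 5
d|18:{18,9,6,3,2,1}  Σφ=6+6+2+2+1+1=18
n=26: 1·26 2·13 13·2 26·1  φ→[1+1+12+12]=26
[q^40] φ(40)=16,φ(20)=8,φ(10)=4,φ(8)=4,φ(5)=4,φ(4)=2,φ(2)=1,φ(1)=1 ⇒ 40
d|45:{45,15,9,5,3,1}  Σφ=24+8+6+4+2+1=45
d|52:{52,26,13,4,2,1}  Σφ=24+12+12+2+1+1=52

5, 18, 26, 40, 45, 52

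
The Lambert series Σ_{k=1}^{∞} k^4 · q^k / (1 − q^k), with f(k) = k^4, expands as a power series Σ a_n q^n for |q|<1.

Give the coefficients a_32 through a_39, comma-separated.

1118481, 1200644, 1419874, 1503652, 1813539, 1874162, 2215474, 2342084

d|32:{1,2,4,8,16,32}  Σf=1+16+256+4096+65536+1048576=1118481
q^33  k|33↦f(k): 33:1185921 11:14641 3:81 1:1  a_33=1200644
n=34: 1·34 2·17 17·2 34·1  f→[1+16+83521+1336336]=1419874
d|35:{35,7,5,1}  Σf=1500625+2401+625+1=1503652
q^36  k|36↦f(k): 36:1679616 18:104976 12:20736 9:6561 6:1296 4:256 3:81 2:16 1:1  a_36=1813539
n=37: 37·1 1·37  f→[1874161+1]=1874162
d|38:{1,2,19,38}  Σf=1+16+130321+2085136=2215474
n=39: 39·1 13·3 3·13 1·39  f→[2313441+28561+81+1]=2342084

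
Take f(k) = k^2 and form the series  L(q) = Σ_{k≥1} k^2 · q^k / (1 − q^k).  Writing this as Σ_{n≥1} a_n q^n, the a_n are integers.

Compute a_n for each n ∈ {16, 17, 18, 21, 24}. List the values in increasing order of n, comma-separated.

341, 290, 455, 500, 850

d|16:{1,2,4,8,16}  Σf=1+4+16+64+256=341
n=17: 17·1 1·17  f→[289+1]=290
n=18: 18·1 9·2 6·3 3·6 2·9 1·18  f→[324+81+36+9+4+1]=455
n=21: 21·1 7·3 3·7 1·21  f→[441+49+9+1]=500
q^24  k|24↦f(k): 1:1 2:4 3:9 4:16 6:36 8:64 12:144 24:576  a_24=850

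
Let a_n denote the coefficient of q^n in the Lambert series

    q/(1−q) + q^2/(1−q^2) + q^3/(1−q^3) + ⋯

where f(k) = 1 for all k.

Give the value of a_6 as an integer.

d|6:{1,2,3,6}  Σf=1+1+1+1=4

a_6 = 4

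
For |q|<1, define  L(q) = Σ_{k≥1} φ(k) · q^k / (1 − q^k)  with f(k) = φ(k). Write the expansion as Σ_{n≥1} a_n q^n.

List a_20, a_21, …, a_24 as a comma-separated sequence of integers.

q^20  k|20↦φ(k): 1:1 2:1 4:2 5:4 10:4 20:8  a_20=20
n=21: 1·21 3·7 7·3 21·1  φ→[1+2+6+12]=21
q^22  k|22↦φ(k): 1:1 2:1 11:10 22:10  a_22=22
d|23:{23,1}  Σφ=22+1=23
n=24: 1·24 2·12 3·8 4·6 6·4 8·3 12·2 24·1  φ→[1+1+2+2+2+4+4+8]=24

20, 21, 22, 23, 24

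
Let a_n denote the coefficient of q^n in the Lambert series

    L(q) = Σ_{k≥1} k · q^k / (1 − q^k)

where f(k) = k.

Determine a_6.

a_6 = 12

[q^6] f(1)=1,f(2)=2,f(3)=3,f(6)=6 ⇒ 12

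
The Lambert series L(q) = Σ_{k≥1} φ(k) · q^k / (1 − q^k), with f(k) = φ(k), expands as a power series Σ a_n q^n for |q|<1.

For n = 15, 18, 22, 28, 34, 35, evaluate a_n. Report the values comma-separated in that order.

q^15  k|15↦φ(k): 1:1 3:2 5:4 15:8  a_15=15
n=18: 1·18 2·9 3·6 6·3 9·2 18·1  φ→[1+1+2+2+6+6]=18
q^22  k|22↦φ(k): 1:1 2:1 11:10 22:10  a_22=22
n=28: 28·1 14·2 7·4 4·7 2·14 1·28  φ→[12+6+6+2+1+1]=28
q^34  k|34↦φ(k): 34:16 17:16 2:1 1:1  a_34=34
q^35  k|35↦φ(k): 35:24 7:6 5:4 1:1  a_35=35

15, 18, 22, 28, 34, 35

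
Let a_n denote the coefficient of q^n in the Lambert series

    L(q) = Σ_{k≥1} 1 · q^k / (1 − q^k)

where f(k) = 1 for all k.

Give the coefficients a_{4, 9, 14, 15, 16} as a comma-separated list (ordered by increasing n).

3, 3, 4, 4, 5

n=4: 4·1 2·2 1·4  f→[1+1+1]=3
q^9  k|9↦f(k): 9:1 3:1 1:1  a_9=3
q^14  k|14↦f(k): 14:1 7:1 2:1 1:1  a_14=4
d|15:{1,3,5,15}  Σf=1+1+1+1=4
n=16: 1·16 2·8 4·4 8·2 16·1  f→[1+1+1+1+1]=5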